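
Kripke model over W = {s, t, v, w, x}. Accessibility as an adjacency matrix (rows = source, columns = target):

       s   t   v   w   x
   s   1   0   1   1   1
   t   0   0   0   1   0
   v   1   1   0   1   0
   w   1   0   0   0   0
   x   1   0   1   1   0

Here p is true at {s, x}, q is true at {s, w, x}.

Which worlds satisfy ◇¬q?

s: successors {s, v, w, x}; ¬q there: s:F, v:T, w:F, x:F. ✓
t: successors {w}; ¬q there: w:F. ✗
v: successors {s, t, w}; ¬q there: s:F, t:T, w:F. ✓
w: successors {s}; ¬q there: s:F. ✗
x: successors {s, v, w}; ¬q there: s:F, v:T, w:F. ✓

{s, v, x}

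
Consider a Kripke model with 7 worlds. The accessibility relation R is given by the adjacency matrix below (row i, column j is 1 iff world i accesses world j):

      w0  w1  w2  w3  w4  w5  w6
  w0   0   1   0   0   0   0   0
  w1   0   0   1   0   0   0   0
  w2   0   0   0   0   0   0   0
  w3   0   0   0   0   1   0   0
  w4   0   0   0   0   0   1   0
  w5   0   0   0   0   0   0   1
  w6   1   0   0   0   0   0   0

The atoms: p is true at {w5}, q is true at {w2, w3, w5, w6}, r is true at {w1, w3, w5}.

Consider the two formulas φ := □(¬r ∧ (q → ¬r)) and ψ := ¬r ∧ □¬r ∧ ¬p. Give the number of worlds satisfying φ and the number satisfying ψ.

5 and 2

For □(¬r ∧ (q → ¬r)):
w0: successors {w1}; ¬r ∧ (q → ¬r) there: w1:F. ✗
w1: successors {w2}; ¬r ∧ (q → ¬r) there: w2:T. ✓
w2: no successors, so □(¬r ∧ (q → ¬r)) holds vacuously. ✓
w3: successors {w4}; ¬r ∧ (q → ¬r) there: w4:T. ✓
w4: successors {w5}; ¬r ∧ (q → ¬r) there: w5:F. ✗
w5: successors {w6}; ¬r ∧ (q → ¬r) there: w6:T. ✓
w6: successors {w0}; ¬r ∧ (q → ¬r) there: w0:T. ✓
— 5 worlds.
For ¬r ∧ □¬r ∧ ¬p:
w0: ¬r is T, □¬r ∧ ¬p is F. ✗
w1: ¬r is F, □¬r ∧ ¬p is T. ✗
w2: ¬r is T, □¬r ∧ ¬p is T. ✓
w3: ¬r is F, □¬r ∧ ¬p is T. ✗
w4: ¬r is T, □¬r ∧ ¬p is F. ✗
w5: ¬r is F, □¬r ∧ ¬p is F. ✗
w6: ¬r is T, □¬r ∧ ¬p is T. ✓
— 2 worlds.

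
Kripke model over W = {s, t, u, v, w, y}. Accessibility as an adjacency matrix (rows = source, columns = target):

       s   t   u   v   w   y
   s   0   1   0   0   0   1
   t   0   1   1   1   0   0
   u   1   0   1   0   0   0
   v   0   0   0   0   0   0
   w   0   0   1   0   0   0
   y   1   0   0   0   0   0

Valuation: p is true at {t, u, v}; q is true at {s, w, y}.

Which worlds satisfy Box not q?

{t, v, w}

s: successors {t, y}; not q there: t:T, y:F. ✗
t: successors {t, u, v}; not q there: t:T, u:T, v:T. ✓
u: successors {s, u}; not q there: s:F, u:T. ✗
v: no successors, so Box not q holds vacuously. ✓
w: successors {u}; not q there: u:T. ✓
y: successors {s}; not q there: s:F. ✗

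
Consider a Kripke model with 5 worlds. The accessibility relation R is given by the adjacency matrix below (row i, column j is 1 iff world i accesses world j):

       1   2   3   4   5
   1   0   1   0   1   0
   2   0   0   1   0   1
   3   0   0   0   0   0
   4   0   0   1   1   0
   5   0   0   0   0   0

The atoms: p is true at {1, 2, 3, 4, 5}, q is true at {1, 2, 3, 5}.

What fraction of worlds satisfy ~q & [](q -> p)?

1/5

1: ~q is F, [](q -> p) is T. ✗
2: ~q is F, [](q -> p) is T. ✗
3: ~q is F, [](q -> p) is T. ✗
4: ~q is T, [](q -> p) is T. ✓
5: ~q is F, [](q -> p) is T. ✗
That's 1 of 5 worlds, so 1/5.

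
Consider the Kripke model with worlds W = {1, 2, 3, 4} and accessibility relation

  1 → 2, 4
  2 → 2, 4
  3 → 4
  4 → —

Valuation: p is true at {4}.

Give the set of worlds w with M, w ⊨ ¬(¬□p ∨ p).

{3}

1: ¬□p ∨ p is T. ✗
2: ¬□p ∨ p is T. ✗
3: ¬□p ∨ p is F. ✓
4: ¬□p ∨ p is T. ✗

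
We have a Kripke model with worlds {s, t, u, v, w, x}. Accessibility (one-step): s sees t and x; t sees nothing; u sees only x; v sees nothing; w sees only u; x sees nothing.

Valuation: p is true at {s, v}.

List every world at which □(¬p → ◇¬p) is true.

{t, v, w, x}

s: successors {t, x}; ¬p → ◇¬p there: t:F, x:F. ✗
t: no successors, so □(¬p → ◇¬p) holds vacuously. ✓
u: successors {x}; ¬p → ◇¬p there: x:F. ✗
v: no successors, so □(¬p → ◇¬p) holds vacuously. ✓
w: successors {u}; ¬p → ◇¬p there: u:T. ✓
x: no successors, so □(¬p → ◇¬p) holds vacuously. ✓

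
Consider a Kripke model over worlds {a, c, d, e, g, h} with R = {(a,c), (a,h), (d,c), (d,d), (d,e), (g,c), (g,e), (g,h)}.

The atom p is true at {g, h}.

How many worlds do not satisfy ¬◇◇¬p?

a: ◇◇¬p is F. ✓
c: ◇◇¬p is F. ✓
d: ◇◇¬p is T. ✗
e: ◇◇¬p is F. ✓
g: ◇◇¬p is F. ✓
h: ◇◇¬p is F. ✓
Satisfying worlds: {a, c, e, g, h}.
So ¬◇◇¬p fails at the other 1 world.

1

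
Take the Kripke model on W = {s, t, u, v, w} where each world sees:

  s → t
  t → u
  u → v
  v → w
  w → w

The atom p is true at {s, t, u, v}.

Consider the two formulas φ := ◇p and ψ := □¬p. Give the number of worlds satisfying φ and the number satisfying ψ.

3 and 2

For ◇p:
s: successors {t}; p there: t:T. ✓
t: successors {u}; p there: u:T. ✓
u: successors {v}; p there: v:T. ✓
v: successors {w}; p there: w:F. ✗
w: successors {w}; p there: w:F. ✗
— 3 worlds.
For □¬p:
s: successors {t}; ¬p there: t:F. ✗
t: successors {u}; ¬p there: u:F. ✗
u: successors {v}; ¬p there: v:F. ✗
v: successors {w}; ¬p there: w:T. ✓
w: successors {w}; ¬p there: w:T. ✓
— 2 worlds.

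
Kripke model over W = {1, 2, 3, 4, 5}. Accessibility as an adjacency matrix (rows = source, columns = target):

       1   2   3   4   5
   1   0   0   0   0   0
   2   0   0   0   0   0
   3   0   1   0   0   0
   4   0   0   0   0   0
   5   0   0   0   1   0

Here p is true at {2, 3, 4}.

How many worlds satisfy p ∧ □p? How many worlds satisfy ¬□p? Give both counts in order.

3 and 0

For p ∧ □p:
1: p is F, □p is T. ✗
2: p is T, □p is T. ✓
3: p is T, □p is T. ✓
4: p is T, □p is T. ✓
5: p is F, □p is T. ✗
— 3 worlds.
For ¬□p:
1: □p is T. ✗
2: □p is T. ✗
3: □p is T. ✗
4: □p is T. ✗
5: □p is T. ✗
— 0 worlds.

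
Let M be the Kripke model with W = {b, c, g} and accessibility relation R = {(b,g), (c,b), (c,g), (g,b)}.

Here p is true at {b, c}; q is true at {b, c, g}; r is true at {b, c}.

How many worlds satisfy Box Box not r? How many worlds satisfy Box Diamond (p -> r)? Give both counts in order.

1 and 3

For Box Box not r:
b: successors {g}; Box not r there: g:F. ✗
c: successors {b, g}; Box not r there: b:T, g:F. ✗
g: successors {b}; Box not r there: b:T. ✓
— 1 world.
For Box Diamond (p -> r):
b: successors {g}; Diamond (p -> r) there: g:T. ✓
c: successors {b, g}; Diamond (p -> r) there: b:T, g:T. ✓
g: successors {b}; Diamond (p -> r) there: b:T. ✓
— 3 worlds.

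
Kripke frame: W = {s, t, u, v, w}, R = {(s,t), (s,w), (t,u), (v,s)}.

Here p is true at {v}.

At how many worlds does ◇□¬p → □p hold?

2

s: ◇□¬p is T, □p is F. ✗
t: ◇□¬p is T, □p is F. ✗
u: ◇□¬p is F, □p is T. ✓
v: ◇□¬p is T, □p is F. ✗
w: ◇□¬p is F, □p is T. ✓
Satisfying worlds: {u, w}.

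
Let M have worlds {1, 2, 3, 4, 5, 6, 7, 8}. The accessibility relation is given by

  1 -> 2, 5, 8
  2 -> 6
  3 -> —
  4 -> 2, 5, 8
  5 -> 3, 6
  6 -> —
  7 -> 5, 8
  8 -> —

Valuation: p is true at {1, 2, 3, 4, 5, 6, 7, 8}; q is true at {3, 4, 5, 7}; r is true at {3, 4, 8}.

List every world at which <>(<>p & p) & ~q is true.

1: <>(<>p & p) is T, ~q is T. ✓
2: <>(<>p & p) is F, ~q is T. ✗
3: <>(<>p & p) is F, ~q is F. ✗
4: <>(<>p & p) is T, ~q is F. ✗
5: <>(<>p & p) is F, ~q is F. ✗
6: <>(<>p & p) is F, ~q is T. ✗
7: <>(<>p & p) is T, ~q is F. ✗
8: <>(<>p & p) is F, ~q is T. ✗

{1}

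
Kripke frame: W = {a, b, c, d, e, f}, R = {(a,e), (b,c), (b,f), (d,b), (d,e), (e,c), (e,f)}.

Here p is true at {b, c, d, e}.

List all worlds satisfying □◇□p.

a: successors {e}; ◇□p there: e:T. ✓
b: successors {c, f}; ◇□p there: c:F, f:F. ✗
c: no successors, so □◇□p holds vacuously. ✓
d: successors {b, e}; ◇□p there: b:T, e:T. ✓
e: successors {c, f}; ◇□p there: c:F, f:F. ✗
f: no successors, so □◇□p holds vacuously. ✓

{a, c, d, f}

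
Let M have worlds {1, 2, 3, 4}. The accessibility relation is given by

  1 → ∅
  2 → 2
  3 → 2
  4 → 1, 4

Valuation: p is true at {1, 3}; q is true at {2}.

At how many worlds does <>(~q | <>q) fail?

1

1: no successors, so <>(~q | <>q) fails. ✗
2: successors {2}; ~q | <>q there: 2:T. ✓
3: successors {2}; ~q | <>q there: 2:T. ✓
4: successors {1, 4}; ~q | <>q there: 1:T, 4:T. ✓
Satisfying worlds: {2, 3, 4}.
So <>(~q | <>q) fails at the other 1 world.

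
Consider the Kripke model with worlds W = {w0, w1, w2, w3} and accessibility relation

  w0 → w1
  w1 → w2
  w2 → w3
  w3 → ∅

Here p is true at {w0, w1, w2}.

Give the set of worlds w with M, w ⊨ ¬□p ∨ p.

{w0, w1, w2}

w0: ¬□p is F, p is T. ✓
w1: ¬□p is F, p is T. ✓
w2: ¬□p is T, p is T. ✓
w3: ¬□p is F, p is F. ✗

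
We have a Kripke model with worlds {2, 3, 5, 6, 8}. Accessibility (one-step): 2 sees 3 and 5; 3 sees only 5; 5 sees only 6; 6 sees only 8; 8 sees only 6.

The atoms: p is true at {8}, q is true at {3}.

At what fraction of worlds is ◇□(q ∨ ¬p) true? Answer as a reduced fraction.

2: successors {3, 5}; □(q ∨ ¬p) there: 3:T, 5:T. ✓
3: successors {5}; □(q ∨ ¬p) there: 5:T. ✓
5: successors {6}; □(q ∨ ¬p) there: 6:F. ✗
6: successors {8}; □(q ∨ ¬p) there: 8:T. ✓
8: successors {6}; □(q ∨ ¬p) there: 6:F. ✗
That's 3 of 5 worlds, so 3/5.

3/5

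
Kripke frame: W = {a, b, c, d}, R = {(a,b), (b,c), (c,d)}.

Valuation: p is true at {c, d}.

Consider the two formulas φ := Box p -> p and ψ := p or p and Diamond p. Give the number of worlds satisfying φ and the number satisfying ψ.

3 and 2

For Box p -> p:
a: Box p is F, p is F. ✓
b: Box p is T, p is F. ✗
c: Box p is T, p is T. ✓
d: Box p is T, p is T. ✓
— 3 worlds.
For p or p and Diamond p:
a: p is F, p and Diamond p is F. ✗
b: p is F, p and Diamond p is F. ✗
c: p is T, p and Diamond p is T. ✓
d: p is T, p and Diamond p is F. ✓
— 2 worlds.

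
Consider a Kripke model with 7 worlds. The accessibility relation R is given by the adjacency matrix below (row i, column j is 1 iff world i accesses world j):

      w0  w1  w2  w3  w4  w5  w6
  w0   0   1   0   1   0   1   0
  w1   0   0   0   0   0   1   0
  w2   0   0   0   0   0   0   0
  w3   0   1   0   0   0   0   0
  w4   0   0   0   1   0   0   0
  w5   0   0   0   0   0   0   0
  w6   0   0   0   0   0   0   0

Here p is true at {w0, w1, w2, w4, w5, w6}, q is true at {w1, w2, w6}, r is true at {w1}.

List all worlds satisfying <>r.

w0: successors {w1, w3, w5}; r there: w1:T, w3:F, w5:F. ✓
w1: successors {w5}; r there: w5:F. ✗
w2: no successors, so <>r fails. ✗
w3: successors {w1}; r there: w1:T. ✓
w4: successors {w3}; r there: w3:F. ✗
w5: no successors, so <>r fails. ✗
w6: no successors, so <>r fails. ✗

{w0, w3}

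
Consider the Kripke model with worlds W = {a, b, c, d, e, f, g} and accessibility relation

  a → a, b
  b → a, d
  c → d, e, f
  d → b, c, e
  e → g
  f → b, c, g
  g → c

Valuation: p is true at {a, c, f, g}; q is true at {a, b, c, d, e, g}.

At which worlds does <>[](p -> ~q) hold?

a: successors {a, b}; [](p -> ~q) there: a:F, b:F. ✗
b: successors {a, d}; [](p -> ~q) there: a:F, d:F. ✗
c: successors {d, e, f}; [](p -> ~q) there: d:F, e:F, f:F. ✗
d: successors {b, c, e}; [](p -> ~q) there: b:F, c:T, e:F. ✓
e: successors {g}; [](p -> ~q) there: g:F. ✗
f: successors {b, c, g}; [](p -> ~q) there: b:F, c:T, g:F. ✓
g: successors {c}; [](p -> ~q) there: c:T. ✓

{d, f, g}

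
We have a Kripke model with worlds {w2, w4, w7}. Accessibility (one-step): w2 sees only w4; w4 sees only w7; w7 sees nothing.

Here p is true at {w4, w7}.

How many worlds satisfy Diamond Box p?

2

w2: successors {w4}; Box p there: w4:T. ✓
w4: successors {w7}; Box p there: w7:T. ✓
w7: no successors, so Diamond Box p fails. ✗
Satisfying worlds: {w2, w4}.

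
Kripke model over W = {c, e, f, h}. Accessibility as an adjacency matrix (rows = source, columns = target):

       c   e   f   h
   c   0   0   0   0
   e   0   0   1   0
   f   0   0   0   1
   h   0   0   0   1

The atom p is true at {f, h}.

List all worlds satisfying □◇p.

{c, e, f, h}

c: no successors, so □◇p holds vacuously. ✓
e: successors {f}; ◇p there: f:T. ✓
f: successors {h}; ◇p there: h:T. ✓
h: successors {h}; ◇p there: h:T. ✓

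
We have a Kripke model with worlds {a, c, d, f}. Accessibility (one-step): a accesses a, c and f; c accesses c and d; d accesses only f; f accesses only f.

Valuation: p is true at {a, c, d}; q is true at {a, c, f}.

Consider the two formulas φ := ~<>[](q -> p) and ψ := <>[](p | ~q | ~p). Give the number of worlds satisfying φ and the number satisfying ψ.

2 and 4

For ~<>[](q -> p):
a: <>[](q -> p) is T. ✗
c: <>[](q -> p) is T. ✗
d: <>[](q -> p) is F. ✓
f: <>[](q -> p) is F. ✓
— 2 worlds.
For <>[](p | ~q | ~p):
a: successors {a, c, f}; [](p | ~q | ~p) there: a:T, c:T, f:T. ✓
c: successors {c, d}; [](p | ~q | ~p) there: c:T, d:T. ✓
d: successors {f}; [](p | ~q | ~p) there: f:T. ✓
f: successors {f}; [](p | ~q | ~p) there: f:T. ✓
— 4 worlds.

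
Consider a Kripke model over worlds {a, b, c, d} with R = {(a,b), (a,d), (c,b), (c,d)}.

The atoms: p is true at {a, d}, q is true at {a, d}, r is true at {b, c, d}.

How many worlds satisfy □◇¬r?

a: successors {b, d}; ◇¬r there: b:F, d:F. ✗
b: no successors, so □◇¬r holds vacuously. ✓
c: successors {b, d}; ◇¬r there: b:F, d:F. ✗
d: no successors, so □◇¬r holds vacuously. ✓
Satisfying worlds: {b, d}.

2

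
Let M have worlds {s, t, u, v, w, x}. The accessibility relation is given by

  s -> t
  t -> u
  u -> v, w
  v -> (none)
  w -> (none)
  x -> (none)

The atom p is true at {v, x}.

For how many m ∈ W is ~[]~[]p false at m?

s: []~[]p is T. ✗
t: []~[]p is T. ✗
u: []~[]p is F. ✓
v: []~[]p is T. ✗
w: []~[]p is T. ✗
x: []~[]p is T. ✗
Satisfying worlds: {u}.
So ~[]~[]p fails at the other 5 worlds.

5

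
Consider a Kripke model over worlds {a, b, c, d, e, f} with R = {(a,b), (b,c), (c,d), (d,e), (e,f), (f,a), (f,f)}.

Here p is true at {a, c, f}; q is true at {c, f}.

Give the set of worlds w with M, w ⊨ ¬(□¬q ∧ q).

{a, b, d, e, f}

a: □¬q ∧ q is F. ✓
b: □¬q ∧ q is F. ✓
c: □¬q ∧ q is T. ✗
d: □¬q ∧ q is F. ✓
e: □¬q ∧ q is F. ✓
f: □¬q ∧ q is F. ✓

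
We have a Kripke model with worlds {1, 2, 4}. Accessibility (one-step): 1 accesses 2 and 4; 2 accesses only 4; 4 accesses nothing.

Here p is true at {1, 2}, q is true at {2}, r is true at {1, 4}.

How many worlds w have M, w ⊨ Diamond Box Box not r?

1: successors {2, 4}; Box Box not r there: 2:T, 4:T. ✓
2: successors {4}; Box Box not r there: 4:T. ✓
4: no successors, so Diamond Box Box not r fails. ✗
Satisfying worlds: {1, 2}.

2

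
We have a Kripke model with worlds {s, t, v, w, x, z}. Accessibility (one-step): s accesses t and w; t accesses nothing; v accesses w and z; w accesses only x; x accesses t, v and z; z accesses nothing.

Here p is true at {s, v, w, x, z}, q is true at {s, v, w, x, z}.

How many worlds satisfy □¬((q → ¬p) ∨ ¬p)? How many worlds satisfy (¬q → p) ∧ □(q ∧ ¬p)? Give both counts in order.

For □¬((q → ¬p) ∨ ¬p):
s: successors {t, w}; ¬((q → ¬p) ∨ ¬p) there: t:F, w:T. ✗
t: no successors, so □¬((q → ¬p) ∨ ¬p) holds vacuously. ✓
v: successors {w, z}; ¬((q → ¬p) ∨ ¬p) there: w:T, z:T. ✓
w: successors {x}; ¬((q → ¬p) ∨ ¬p) there: x:T. ✓
x: successors {t, v, z}; ¬((q → ¬p) ∨ ¬p) there: t:F, v:T, z:T. ✗
z: no successors, so □¬((q → ¬p) ∨ ¬p) holds vacuously. ✓
— 4 worlds.
For (¬q → p) ∧ □(q ∧ ¬p):
s: ¬q → p is T, □(q ∧ ¬p) is F. ✗
t: ¬q → p is F, □(q ∧ ¬p) is T. ✗
v: ¬q → p is T, □(q ∧ ¬p) is F. ✗
w: ¬q → p is T, □(q ∧ ¬p) is F. ✗
x: ¬q → p is T, □(q ∧ ¬p) is F. ✗
z: ¬q → p is T, □(q ∧ ¬p) is T. ✓
— 1 world.

4 and 1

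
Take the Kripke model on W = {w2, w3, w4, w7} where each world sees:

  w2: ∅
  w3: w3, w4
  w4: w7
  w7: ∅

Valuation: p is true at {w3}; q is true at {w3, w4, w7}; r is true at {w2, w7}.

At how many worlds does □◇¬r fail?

2

w2: no successors, so □◇¬r holds vacuously. ✓
w3: successors {w3, w4}; ◇¬r there: w3:T, w4:F. ✗
w4: successors {w7}; ◇¬r there: w7:F. ✗
w7: no successors, so □◇¬r holds vacuously. ✓
Satisfying worlds: {w2, w7}.
So □◇¬r fails at the other 2 worlds.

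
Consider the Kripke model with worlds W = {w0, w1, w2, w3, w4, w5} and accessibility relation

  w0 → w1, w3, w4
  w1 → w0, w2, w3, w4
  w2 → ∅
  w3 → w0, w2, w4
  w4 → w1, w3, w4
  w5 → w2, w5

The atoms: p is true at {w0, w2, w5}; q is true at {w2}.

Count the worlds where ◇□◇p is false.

3

w0: successors {w1, w3, w4}; □◇p there: w1:F, w3:F, w4:F. ✗
w1: successors {w0, w2, w3, w4}; □◇p there: w0:F, w2:T, w3:F, w4:F. ✓
w2: no successors, so ◇□◇p fails. ✗
w3: successors {w0, w2, w4}; □◇p there: w0:F, w2:T, w4:F. ✓
w4: successors {w1, w3, w4}; □◇p there: w1:F, w3:F, w4:F. ✗
w5: successors {w2, w5}; □◇p there: w2:T, w5:F. ✓
Satisfying worlds: {w1, w3, w5}.
So ◇□◇p fails at the other 3 worlds.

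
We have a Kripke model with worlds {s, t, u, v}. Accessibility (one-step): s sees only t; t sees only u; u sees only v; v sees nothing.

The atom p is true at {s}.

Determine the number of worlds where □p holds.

s: successors {t}; p there: t:F. ✗
t: successors {u}; p there: u:F. ✗
u: successors {v}; p there: v:F. ✗
v: no successors, so □p holds vacuously. ✓
Satisfying worlds: {v}.

1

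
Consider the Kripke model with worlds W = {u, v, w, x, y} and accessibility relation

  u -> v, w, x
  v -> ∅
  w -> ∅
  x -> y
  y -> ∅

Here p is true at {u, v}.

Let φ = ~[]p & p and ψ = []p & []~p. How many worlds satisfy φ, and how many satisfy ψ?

1 and 3

For ~[]p & p:
u: ~[]p is T, p is T. ✓
v: ~[]p is F, p is T. ✗
w: ~[]p is F, p is F. ✗
x: ~[]p is T, p is F. ✗
y: ~[]p is F, p is F. ✗
— 1 world.
For []p & []~p:
u: []p is F, []~p is F. ✗
v: []p is T, []~p is T. ✓
w: []p is T, []~p is T. ✓
x: []p is F, []~p is T. ✗
y: []p is T, []~p is T. ✓
— 3 worlds.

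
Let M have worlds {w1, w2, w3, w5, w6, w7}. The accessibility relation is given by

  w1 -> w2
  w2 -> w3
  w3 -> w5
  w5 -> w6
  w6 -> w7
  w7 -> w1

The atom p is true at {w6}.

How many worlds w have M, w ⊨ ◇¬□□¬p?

w1: successors {w2}; ¬□□¬p there: w2:F. ✗
w2: successors {w3}; ¬□□¬p there: w3:T. ✓
w3: successors {w5}; ¬□□¬p there: w5:F. ✗
w5: successors {w6}; ¬□□¬p there: w6:F. ✗
w6: successors {w7}; ¬□□¬p there: w7:F. ✗
w7: successors {w1}; ¬□□¬p there: w1:F. ✗
Satisfying worlds: {w2}.

1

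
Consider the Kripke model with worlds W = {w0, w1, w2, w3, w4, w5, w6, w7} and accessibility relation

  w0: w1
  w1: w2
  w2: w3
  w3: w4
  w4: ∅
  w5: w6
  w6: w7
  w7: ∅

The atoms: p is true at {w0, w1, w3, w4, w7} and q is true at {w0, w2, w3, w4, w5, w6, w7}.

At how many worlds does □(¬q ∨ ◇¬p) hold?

w0: successors {w1}; ¬q ∨ ◇¬p there: w1:T. ✓
w1: successors {w2}; ¬q ∨ ◇¬p there: w2:F. ✗
w2: successors {w3}; ¬q ∨ ◇¬p there: w3:F. ✗
w3: successors {w4}; ¬q ∨ ◇¬p there: w4:F. ✗
w4: no successors, so □(¬q ∨ ◇¬p) holds vacuously. ✓
w5: successors {w6}; ¬q ∨ ◇¬p there: w6:F. ✗
w6: successors {w7}; ¬q ∨ ◇¬p there: w7:F. ✗
w7: no successors, so □(¬q ∨ ◇¬p) holds vacuously. ✓
Satisfying worlds: {w0, w4, w7}.

3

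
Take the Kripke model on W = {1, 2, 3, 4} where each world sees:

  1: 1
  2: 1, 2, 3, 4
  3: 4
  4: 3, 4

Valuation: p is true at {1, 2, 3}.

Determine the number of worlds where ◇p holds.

1: successors {1}; p there: 1:T. ✓
2: successors {1, 2, 3, 4}; p there: 1:T, 2:T, 3:T, 4:F. ✓
3: successors {4}; p there: 4:F. ✗
4: successors {3, 4}; p there: 3:T, 4:F. ✓
Satisfying worlds: {1, 2, 4}.

3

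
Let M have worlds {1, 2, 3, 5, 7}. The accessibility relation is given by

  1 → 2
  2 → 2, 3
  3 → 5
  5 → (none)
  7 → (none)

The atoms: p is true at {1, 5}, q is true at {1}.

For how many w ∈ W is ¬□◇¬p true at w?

1: □◇¬p is T. ✗
2: □◇¬p is F. ✓
3: □◇¬p is F. ✓
5: □◇¬p is T. ✗
7: □◇¬p is T. ✗
Satisfying worlds: {2, 3}.

2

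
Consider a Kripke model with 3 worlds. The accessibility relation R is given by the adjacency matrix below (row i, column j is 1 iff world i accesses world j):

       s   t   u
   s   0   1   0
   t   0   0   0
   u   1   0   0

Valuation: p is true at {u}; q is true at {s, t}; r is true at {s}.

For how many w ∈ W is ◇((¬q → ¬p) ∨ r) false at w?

1

s: successors {t}; (¬q → ¬p) ∨ r there: t:T. ✓
t: no successors, so ◇((¬q → ¬p) ∨ r) fails. ✗
u: successors {s}; (¬q → ¬p) ∨ r there: s:T. ✓
Satisfying worlds: {s, u}.
So ◇((¬q → ¬p) ∨ r) fails at the other 1 world.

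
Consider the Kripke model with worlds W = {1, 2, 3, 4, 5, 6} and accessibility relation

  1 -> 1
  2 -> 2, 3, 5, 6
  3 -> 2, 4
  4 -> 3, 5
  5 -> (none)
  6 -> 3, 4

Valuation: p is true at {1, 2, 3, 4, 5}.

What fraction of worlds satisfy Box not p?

1/6

1: successors {1}; not p there: 1:F. ✗
2: successors {2, 3, 5, 6}; not p there: 2:F, 3:F, 5:F, 6:T. ✗
3: successors {2, 4}; not p there: 2:F, 4:F. ✗
4: successors {3, 5}; not p there: 3:F, 5:F. ✗
5: no successors, so Box not p holds vacuously. ✓
6: successors {3, 4}; not p there: 3:F, 4:F. ✗
That's 1 of 6 worlds, so 1/6.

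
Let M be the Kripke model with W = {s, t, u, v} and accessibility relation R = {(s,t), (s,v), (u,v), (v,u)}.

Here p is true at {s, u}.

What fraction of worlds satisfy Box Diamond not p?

s: successors {t, v}; Diamond not p there: t:F, v:F. ✗
t: no successors, so Box Diamond not p holds vacuously. ✓
u: successors {v}; Diamond not p there: v:F. ✗
v: successors {u}; Diamond not p there: u:T. ✓
That's 2 of 4 worlds, so 2/4 = 1/2.

1/2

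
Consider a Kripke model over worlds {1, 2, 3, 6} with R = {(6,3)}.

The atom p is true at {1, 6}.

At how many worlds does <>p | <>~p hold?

1: <>p is F, <>~p is F. ✗
2: <>p is F, <>~p is F. ✗
3: <>p is F, <>~p is F. ✗
6: <>p is F, <>~p is T. ✓
Satisfying worlds: {6}.

1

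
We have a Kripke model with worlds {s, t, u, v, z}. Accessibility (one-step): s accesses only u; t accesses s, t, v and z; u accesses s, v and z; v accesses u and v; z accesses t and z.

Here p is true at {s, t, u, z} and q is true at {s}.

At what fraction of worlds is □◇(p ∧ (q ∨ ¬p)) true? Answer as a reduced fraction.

1/5

s: successors {u}; ◇(p ∧ (q ∨ ¬p)) there: u:T. ✓
t: successors {s, t, v, z}; ◇(p ∧ (q ∨ ¬p)) there: s:F, t:T, v:F, z:F. ✗
u: successors {s, v, z}; ◇(p ∧ (q ∨ ¬p)) there: s:F, v:F, z:F. ✗
v: successors {u, v}; ◇(p ∧ (q ∨ ¬p)) there: u:T, v:F. ✗
z: successors {t, z}; ◇(p ∧ (q ∨ ¬p)) there: t:T, z:F. ✗
That's 1 of 5 worlds, so 1/5.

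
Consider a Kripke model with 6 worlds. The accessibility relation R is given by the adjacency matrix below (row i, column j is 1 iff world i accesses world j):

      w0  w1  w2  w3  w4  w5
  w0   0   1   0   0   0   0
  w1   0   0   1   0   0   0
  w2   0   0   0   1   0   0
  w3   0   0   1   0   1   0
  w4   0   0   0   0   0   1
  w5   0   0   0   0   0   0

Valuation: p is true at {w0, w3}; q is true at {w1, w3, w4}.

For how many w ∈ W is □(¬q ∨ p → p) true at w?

3

w0: successors {w1}; ¬q ∨ p → p there: w1:T. ✓
w1: successors {w2}; ¬q ∨ p → p there: w2:F. ✗
w2: successors {w3}; ¬q ∨ p → p there: w3:T. ✓
w3: successors {w2, w4}; ¬q ∨ p → p there: w2:F, w4:T. ✗
w4: successors {w5}; ¬q ∨ p → p there: w5:F. ✗
w5: no successors, so □(¬q ∨ p → p) holds vacuously. ✓
Satisfying worlds: {w0, w2, w5}.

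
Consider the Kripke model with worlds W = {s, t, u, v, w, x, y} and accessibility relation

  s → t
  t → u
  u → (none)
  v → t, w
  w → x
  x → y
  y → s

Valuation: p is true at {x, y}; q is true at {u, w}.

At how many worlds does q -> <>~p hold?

s: q is F, <>~p is T. ✓
t: q is F, <>~p is T. ✓
u: q is T, <>~p is F. ✗
v: q is F, <>~p is T. ✓
w: q is T, <>~p is F. ✗
x: q is F, <>~p is F. ✓
y: q is F, <>~p is T. ✓
Satisfying worlds: {s, t, v, x, y}.

5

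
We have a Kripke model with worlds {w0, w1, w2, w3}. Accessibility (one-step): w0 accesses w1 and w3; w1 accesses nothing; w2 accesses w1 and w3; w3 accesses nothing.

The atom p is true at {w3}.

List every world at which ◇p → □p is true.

w0: ◇p is T, □p is F. ✗
w1: ◇p is F, □p is T. ✓
w2: ◇p is T, □p is F. ✗
w3: ◇p is F, □p is T. ✓

{w1, w3}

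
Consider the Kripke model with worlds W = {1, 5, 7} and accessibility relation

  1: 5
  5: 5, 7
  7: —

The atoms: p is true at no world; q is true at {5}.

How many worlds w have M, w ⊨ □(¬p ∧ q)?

2

1: successors {5}; ¬p ∧ q there: 5:T. ✓
5: successors {5, 7}; ¬p ∧ q there: 5:T, 7:F. ✗
7: no successors, so □(¬p ∧ q) holds vacuously. ✓
Satisfying worlds: {1, 7}.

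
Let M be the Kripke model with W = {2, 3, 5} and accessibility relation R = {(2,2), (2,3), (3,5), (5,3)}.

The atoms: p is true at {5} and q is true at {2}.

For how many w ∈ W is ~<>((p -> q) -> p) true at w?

2

2: <>((p -> q) -> p) is F. ✓
3: <>((p -> q) -> p) is T. ✗
5: <>((p -> q) -> p) is F. ✓
Satisfying worlds: {2, 5}.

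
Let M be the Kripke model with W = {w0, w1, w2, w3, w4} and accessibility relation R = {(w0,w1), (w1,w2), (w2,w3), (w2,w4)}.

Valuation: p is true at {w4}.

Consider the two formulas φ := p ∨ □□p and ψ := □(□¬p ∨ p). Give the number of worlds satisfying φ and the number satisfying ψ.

3 and 4

For p ∨ □□p:
w0: p is F, □□p is F. ✗
w1: p is F, □□p is F. ✗
w2: p is F, □□p is T. ✓
w3: p is F, □□p is T. ✓
w4: p is T, □□p is T. ✓
— 3 worlds.
For □(□¬p ∨ p):
w0: successors {w1}; □¬p ∨ p there: w1:T. ✓
w1: successors {w2}; □¬p ∨ p there: w2:F. ✗
w2: successors {w3, w4}; □¬p ∨ p there: w3:T, w4:T. ✓
w3: no successors, so □(□¬p ∨ p) holds vacuously. ✓
w4: no successors, so □(□¬p ∨ p) holds vacuously. ✓
— 4 worlds.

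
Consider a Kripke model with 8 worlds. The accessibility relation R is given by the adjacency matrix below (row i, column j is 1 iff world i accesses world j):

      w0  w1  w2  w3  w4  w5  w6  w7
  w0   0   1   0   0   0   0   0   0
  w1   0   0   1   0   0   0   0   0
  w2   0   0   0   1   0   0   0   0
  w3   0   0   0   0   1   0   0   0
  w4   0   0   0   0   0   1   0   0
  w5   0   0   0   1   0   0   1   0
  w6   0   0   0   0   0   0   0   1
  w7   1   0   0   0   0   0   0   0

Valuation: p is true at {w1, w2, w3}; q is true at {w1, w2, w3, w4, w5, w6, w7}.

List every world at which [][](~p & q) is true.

{w2, w3, w5}

w0: successors {w1}; [](~p & q) there: w1:F. ✗
w1: successors {w2}; [](~p & q) there: w2:F. ✗
w2: successors {w3}; [](~p & q) there: w3:T. ✓
w3: successors {w4}; [](~p & q) there: w4:T. ✓
w4: successors {w5}; [](~p & q) there: w5:F. ✗
w5: successors {w3, w6}; [](~p & q) there: w3:T, w6:T. ✓
w6: successors {w7}; [](~p & q) there: w7:F. ✗
w7: successors {w0}; [](~p & q) there: w0:F. ✗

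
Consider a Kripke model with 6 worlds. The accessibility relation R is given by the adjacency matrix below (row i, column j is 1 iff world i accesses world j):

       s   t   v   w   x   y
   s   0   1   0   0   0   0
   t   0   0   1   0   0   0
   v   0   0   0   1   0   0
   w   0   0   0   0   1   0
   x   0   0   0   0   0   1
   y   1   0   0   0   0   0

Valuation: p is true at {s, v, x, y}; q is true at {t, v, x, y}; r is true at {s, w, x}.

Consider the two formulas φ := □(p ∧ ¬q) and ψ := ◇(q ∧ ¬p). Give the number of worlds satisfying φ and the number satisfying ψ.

1 and 1

For □(p ∧ ¬q):
s: successors {t}; p ∧ ¬q there: t:F. ✗
t: successors {v}; p ∧ ¬q there: v:F. ✗
v: successors {w}; p ∧ ¬q there: w:F. ✗
w: successors {x}; p ∧ ¬q there: x:F. ✗
x: successors {y}; p ∧ ¬q there: y:F. ✗
y: successors {s}; p ∧ ¬q there: s:T. ✓
— 1 world.
For ◇(q ∧ ¬p):
s: successors {t}; q ∧ ¬p there: t:T. ✓
t: successors {v}; q ∧ ¬p there: v:F. ✗
v: successors {w}; q ∧ ¬p there: w:F. ✗
w: successors {x}; q ∧ ¬p there: x:F. ✗
x: successors {y}; q ∧ ¬p there: y:F. ✗
y: successors {s}; q ∧ ¬p there: s:F. ✗
— 1 world.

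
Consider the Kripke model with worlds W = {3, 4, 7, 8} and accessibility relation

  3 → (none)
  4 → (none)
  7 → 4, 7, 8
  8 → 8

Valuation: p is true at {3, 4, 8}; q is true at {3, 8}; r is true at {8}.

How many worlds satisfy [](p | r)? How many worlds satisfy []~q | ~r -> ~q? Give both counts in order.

3 and 3

For [](p | r):
3: no successors, so [](p | r) holds vacuously. ✓
4: no successors, so [](p | r) holds vacuously. ✓
7: successors {4, 7, 8}; p | r there: 4:T, 7:F, 8:T. ✗
8: successors {8}; p | r there: 8:T. ✓
— 3 worlds.
For []~q | ~r -> ~q:
3: []~q | ~r is T, ~q is F. ✗
4: []~q | ~r is T, ~q is T. ✓
7: []~q | ~r is T, ~q is T. ✓
8: []~q | ~r is F, ~q is F. ✓
— 3 worlds.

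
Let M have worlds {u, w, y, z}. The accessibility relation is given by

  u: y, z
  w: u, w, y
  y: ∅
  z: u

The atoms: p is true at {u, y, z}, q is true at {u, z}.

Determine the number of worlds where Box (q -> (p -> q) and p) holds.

u: successors {y, z}; q -> (p -> q) and p there: y:T, z:T. ✓
w: successors {u, w, y}; q -> (p -> q) and p there: u:T, w:T, y:T. ✓
y: no successors, so Box (q -> (p -> q) and p) holds vacuously. ✓
z: successors {u}; q -> (p -> q) and p there: u:T. ✓
Satisfying worlds: {u, w, y, z}.

4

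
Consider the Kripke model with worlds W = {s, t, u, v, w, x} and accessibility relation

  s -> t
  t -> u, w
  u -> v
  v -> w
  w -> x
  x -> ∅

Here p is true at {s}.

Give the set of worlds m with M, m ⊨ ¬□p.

s: □p is F. ✓
t: □p is F. ✓
u: □p is F. ✓
v: □p is F. ✓
w: □p is F. ✓
x: □p is T. ✗

{s, t, u, v, w}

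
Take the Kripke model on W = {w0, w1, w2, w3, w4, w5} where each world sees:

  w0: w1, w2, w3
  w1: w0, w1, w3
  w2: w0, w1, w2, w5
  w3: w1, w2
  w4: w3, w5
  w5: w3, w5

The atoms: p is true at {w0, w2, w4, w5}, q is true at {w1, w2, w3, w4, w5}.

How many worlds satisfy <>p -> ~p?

w0: <>p is T, ~p is F. ✗
w1: <>p is T, ~p is T. ✓
w2: <>p is T, ~p is F. ✗
w3: <>p is T, ~p is T. ✓
w4: <>p is T, ~p is F. ✗
w5: <>p is T, ~p is F. ✗
Satisfying worlds: {w1, w3}.

2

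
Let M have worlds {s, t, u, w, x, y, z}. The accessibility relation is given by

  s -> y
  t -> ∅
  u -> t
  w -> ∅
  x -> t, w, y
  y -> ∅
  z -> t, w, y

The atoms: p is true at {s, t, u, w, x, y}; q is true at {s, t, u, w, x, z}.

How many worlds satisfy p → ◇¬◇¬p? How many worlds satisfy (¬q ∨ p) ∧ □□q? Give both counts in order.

4 and 6

For p → ◇¬◇¬p:
s: p is T, ◇¬◇¬p is T. ✓
t: p is T, ◇¬◇¬p is F. ✗
u: p is T, ◇¬◇¬p is T. ✓
w: p is T, ◇¬◇¬p is F. ✗
x: p is T, ◇¬◇¬p is T. ✓
y: p is T, ◇¬◇¬p is F. ✗
z: p is F, ◇¬◇¬p is T. ✓
— 4 worlds.
For (¬q ∨ p) ∧ □□q:
s: ¬q ∨ p is T, □□q is T. ✓
t: ¬q ∨ p is T, □□q is T. ✓
u: ¬q ∨ p is T, □□q is T. ✓
w: ¬q ∨ p is T, □□q is T. ✓
x: ¬q ∨ p is T, □□q is T. ✓
y: ¬q ∨ p is T, □□q is T. ✓
z: ¬q ∨ p is F, □□q is T. ✗
— 6 worlds.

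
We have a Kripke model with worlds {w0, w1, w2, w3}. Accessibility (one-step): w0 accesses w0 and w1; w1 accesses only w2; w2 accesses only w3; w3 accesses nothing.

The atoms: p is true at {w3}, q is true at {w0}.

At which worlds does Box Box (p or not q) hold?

w0: successors {w0, w1}; Box (p or not q) there: w0:F, w1:T. ✗
w1: successors {w2}; Box (p or not q) there: w2:T. ✓
w2: successors {w3}; Box (p or not q) there: w3:T. ✓
w3: no successors, so Box Box (p or not q) holds vacuously. ✓

{w1, w2, w3}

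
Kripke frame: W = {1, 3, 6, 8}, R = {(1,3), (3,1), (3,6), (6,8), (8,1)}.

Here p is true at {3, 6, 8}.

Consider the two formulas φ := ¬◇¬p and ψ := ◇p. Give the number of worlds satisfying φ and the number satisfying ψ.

For ¬◇¬p:
1: ◇¬p is F. ✓
3: ◇¬p is T. ✗
6: ◇¬p is F. ✓
8: ◇¬p is T. ✗
— 2 worlds.
For ◇p:
1: successors {3}; p there: 3:T. ✓
3: successors {1, 6}; p there: 1:F, 6:T. ✓
6: successors {8}; p there: 8:T. ✓
8: successors {1}; p there: 1:F. ✗
— 3 worlds.

2 and 3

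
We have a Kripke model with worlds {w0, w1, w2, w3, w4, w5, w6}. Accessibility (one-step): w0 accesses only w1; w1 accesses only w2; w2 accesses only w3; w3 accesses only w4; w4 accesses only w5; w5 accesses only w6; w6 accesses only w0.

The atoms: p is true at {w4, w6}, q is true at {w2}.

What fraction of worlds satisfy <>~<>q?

6/7

w0: successors {w1}; ~<>q there: w1:F. ✗
w1: successors {w2}; ~<>q there: w2:T. ✓
w2: successors {w3}; ~<>q there: w3:T. ✓
w3: successors {w4}; ~<>q there: w4:T. ✓
w4: successors {w5}; ~<>q there: w5:T. ✓
w5: successors {w6}; ~<>q there: w6:T. ✓
w6: successors {w0}; ~<>q there: w0:T. ✓
That's 6 of 7 worlds, so 6/7.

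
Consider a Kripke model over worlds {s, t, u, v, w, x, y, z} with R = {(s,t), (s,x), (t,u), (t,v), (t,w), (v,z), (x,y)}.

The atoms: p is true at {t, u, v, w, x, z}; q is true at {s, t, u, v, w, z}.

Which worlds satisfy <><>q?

s: successors {t, x}; <>q there: t:T, x:F. ✓
t: successors {u, v, w}; <>q there: u:F, v:T, w:F. ✓
u: no successors, so <><>q fails. ✗
v: successors {z}; <>q there: z:F. ✗
w: no successors, so <><>q fails. ✗
x: successors {y}; <>q there: y:F. ✗
y: no successors, so <><>q fails. ✗
z: no successors, so <><>q fails. ✗

{s, t}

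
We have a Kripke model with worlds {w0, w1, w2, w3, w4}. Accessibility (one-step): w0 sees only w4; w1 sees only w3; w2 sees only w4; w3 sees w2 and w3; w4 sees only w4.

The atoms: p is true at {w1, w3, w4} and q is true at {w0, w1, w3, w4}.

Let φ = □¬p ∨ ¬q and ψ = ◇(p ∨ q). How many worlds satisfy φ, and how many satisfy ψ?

For □¬p ∨ ¬q:
w0: □¬p is F, ¬q is F. ✗
w1: □¬p is F, ¬q is F. ✗
w2: □¬p is F, ¬q is T. ✓
w3: □¬p is F, ¬q is F. ✗
w4: □¬p is F, ¬q is F. ✗
— 1 world.
For ◇(p ∨ q):
w0: successors {w4}; p ∨ q there: w4:T. ✓
w1: successors {w3}; p ∨ q there: w3:T. ✓
w2: successors {w4}; p ∨ q there: w4:T. ✓
w3: successors {w2, w3}; p ∨ q there: w2:F, w3:T. ✓
w4: successors {w4}; p ∨ q there: w4:T. ✓
— 5 worlds.

1 and 5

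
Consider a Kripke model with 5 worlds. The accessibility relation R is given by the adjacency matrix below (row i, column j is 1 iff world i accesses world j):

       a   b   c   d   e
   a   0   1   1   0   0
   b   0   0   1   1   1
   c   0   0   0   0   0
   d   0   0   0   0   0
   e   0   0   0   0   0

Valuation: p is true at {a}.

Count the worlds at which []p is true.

3

a: successors {b, c}; p there: b:F, c:F. ✗
b: successors {c, d, e}; p there: c:F, d:F, e:F. ✗
c: no successors, so []p holds vacuously. ✓
d: no successors, so []p holds vacuously. ✓
e: no successors, so []p holds vacuously. ✓
Satisfying worlds: {c, d, e}.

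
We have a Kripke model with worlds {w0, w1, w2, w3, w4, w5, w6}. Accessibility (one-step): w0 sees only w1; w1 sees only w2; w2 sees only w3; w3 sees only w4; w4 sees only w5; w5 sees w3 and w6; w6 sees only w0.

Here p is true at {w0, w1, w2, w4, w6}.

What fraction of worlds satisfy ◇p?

w0: successors {w1}; p there: w1:T. ✓
w1: successors {w2}; p there: w2:T. ✓
w2: successors {w3}; p there: w3:F. ✗
w3: successors {w4}; p there: w4:T. ✓
w4: successors {w5}; p there: w5:F. ✗
w5: successors {w3, w6}; p there: w3:F, w6:T. ✓
w6: successors {w0}; p there: w0:T. ✓
That's 5 of 7 worlds, so 5/7.

5/7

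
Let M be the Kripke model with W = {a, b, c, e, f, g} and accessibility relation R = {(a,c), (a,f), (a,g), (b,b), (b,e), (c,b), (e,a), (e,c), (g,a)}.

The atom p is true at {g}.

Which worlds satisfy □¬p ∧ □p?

a: □¬p is F, □p is F. ✗
b: □¬p is T, □p is F. ✗
c: □¬p is T, □p is F. ✗
e: □¬p is T, □p is F. ✗
f: □¬p is T, □p is T. ✓
g: □¬p is T, □p is F. ✗

{f}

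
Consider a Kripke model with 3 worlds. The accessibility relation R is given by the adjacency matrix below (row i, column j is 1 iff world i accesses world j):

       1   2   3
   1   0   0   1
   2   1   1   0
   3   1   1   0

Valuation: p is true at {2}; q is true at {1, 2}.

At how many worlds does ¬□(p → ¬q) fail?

1: □(p → ¬q) is T. ✗
2: □(p → ¬q) is F. ✓
3: □(p → ¬q) is F. ✓
Satisfying worlds: {2, 3}.
So ¬□(p → ¬q) fails at the other 1 world.

1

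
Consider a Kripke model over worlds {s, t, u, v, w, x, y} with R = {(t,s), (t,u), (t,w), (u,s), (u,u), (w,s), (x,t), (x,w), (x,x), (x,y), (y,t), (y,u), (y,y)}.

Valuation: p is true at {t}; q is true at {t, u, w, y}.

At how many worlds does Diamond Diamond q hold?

s: no successors, so Diamond Diamond q fails. ✗
t: successors {s, u, w}; Diamond q there: s:F, u:T, w:F. ✓
u: successors {s, u}; Diamond q there: s:F, u:T. ✓
v: no successors, so Diamond Diamond q fails. ✗
w: successors {s}; Diamond q there: s:F. ✗
x: successors {t, w, x, y}; Diamond q there: t:T, w:F, x:T, y:T. ✓
y: successors {t, u, y}; Diamond q there: t:T, u:T, y:T. ✓
Satisfying worlds: {t, u, x, y}.

4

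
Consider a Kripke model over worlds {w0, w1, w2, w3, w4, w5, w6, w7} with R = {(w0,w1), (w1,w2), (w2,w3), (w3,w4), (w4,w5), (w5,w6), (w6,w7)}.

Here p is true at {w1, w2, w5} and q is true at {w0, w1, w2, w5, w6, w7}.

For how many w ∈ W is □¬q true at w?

3

w0: successors {w1}; ¬q there: w1:F. ✗
w1: successors {w2}; ¬q there: w2:F. ✗
w2: successors {w3}; ¬q there: w3:T. ✓
w3: successors {w4}; ¬q there: w4:T. ✓
w4: successors {w5}; ¬q there: w5:F. ✗
w5: successors {w6}; ¬q there: w6:F. ✗
w6: successors {w7}; ¬q there: w7:F. ✗
w7: no successors, so □¬q holds vacuously. ✓
Satisfying worlds: {w2, w3, w7}.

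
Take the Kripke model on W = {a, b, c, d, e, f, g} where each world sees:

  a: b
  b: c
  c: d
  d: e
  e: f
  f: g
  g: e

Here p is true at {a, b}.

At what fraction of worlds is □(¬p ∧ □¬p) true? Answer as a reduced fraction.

6/7

a: successors {b}; ¬p ∧ □¬p there: b:F. ✗
b: successors {c}; ¬p ∧ □¬p there: c:T. ✓
c: successors {d}; ¬p ∧ □¬p there: d:T. ✓
d: successors {e}; ¬p ∧ □¬p there: e:T. ✓
e: successors {f}; ¬p ∧ □¬p there: f:T. ✓
f: successors {g}; ¬p ∧ □¬p there: g:T. ✓
g: successors {e}; ¬p ∧ □¬p there: e:T. ✓
That's 6 of 7 worlds, so 6/7.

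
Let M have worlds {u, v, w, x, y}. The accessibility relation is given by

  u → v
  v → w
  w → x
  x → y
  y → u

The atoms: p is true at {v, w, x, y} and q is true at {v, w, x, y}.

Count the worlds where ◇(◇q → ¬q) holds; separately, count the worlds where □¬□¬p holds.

2 and 4

For ◇(◇q → ¬q):
u: successors {v}; ◇q → ¬q there: v:F. ✗
v: successors {w}; ◇q → ¬q there: w:F. ✗
w: successors {x}; ◇q → ¬q there: x:F. ✗
x: successors {y}; ◇q → ¬q there: y:T. ✓
y: successors {u}; ◇q → ¬q there: u:T. ✓
— 2 worlds.
For □¬□¬p:
u: successors {v}; ¬□¬p there: v:T. ✓
v: successors {w}; ¬□¬p there: w:T. ✓
w: successors {x}; ¬□¬p there: x:T. ✓
x: successors {y}; ¬□¬p there: y:F. ✗
y: successors {u}; ¬□¬p there: u:T. ✓
— 4 worlds.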